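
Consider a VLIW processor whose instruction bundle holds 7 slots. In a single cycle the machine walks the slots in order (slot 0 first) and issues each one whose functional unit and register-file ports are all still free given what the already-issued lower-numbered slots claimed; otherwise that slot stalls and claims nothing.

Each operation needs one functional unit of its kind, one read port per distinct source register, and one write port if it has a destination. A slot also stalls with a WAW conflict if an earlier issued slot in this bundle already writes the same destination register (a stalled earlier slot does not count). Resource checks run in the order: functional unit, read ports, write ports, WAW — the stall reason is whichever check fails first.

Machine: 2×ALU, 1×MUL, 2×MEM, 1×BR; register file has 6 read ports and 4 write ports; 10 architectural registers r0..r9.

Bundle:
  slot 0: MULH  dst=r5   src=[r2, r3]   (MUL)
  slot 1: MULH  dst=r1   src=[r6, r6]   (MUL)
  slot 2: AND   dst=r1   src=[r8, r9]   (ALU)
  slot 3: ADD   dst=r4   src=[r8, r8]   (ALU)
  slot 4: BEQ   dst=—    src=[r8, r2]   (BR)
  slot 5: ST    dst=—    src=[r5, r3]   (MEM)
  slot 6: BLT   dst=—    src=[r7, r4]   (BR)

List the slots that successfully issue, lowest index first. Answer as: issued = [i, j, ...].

issued = [0, 2, 3]

  0. MUL→r5 ⇒ go  {2A/0Mu/2Ld/1B | 4r 3w}
  1. MUL→r1 ⇒ no(FU)  {2A/0Mu/2Ld/1B | 4r 3w}
  2. ALU→r1 ⇒ go  {1A/0Mu/2Ld/1B | 2r 2w}
  3. ALU→r4 ⇒ go  {0A/0Mu/2Ld/1B | 1r 1w}
  4. BR ⇒ no(RD_PORT)  {0A/0Mu/2Ld/1B | 1r 1w}
  5. MEM ⇒ no(RD_PORT)  {0A/0Mu/2Ld/1B | 1r 1w}
  6. BR ⇒ no(RD_PORT)  {0A/0Mu/2Ld/1B | 1r 1w}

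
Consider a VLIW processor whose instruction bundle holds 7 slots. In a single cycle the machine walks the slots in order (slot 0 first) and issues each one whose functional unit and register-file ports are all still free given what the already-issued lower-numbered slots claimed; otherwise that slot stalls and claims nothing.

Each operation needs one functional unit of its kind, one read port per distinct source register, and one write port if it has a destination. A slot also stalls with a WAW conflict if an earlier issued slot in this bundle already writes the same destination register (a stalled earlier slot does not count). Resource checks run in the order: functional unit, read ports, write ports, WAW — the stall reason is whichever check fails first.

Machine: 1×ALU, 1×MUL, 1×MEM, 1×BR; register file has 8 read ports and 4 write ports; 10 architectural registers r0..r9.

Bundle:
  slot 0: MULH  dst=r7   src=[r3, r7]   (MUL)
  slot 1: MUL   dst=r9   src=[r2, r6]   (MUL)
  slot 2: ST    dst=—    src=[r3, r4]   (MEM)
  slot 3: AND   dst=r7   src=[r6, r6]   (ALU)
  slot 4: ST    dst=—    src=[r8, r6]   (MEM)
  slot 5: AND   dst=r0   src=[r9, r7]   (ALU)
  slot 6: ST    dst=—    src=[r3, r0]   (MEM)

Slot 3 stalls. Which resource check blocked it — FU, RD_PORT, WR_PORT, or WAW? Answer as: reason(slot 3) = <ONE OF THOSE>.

slot 0 (MUL): ISSUE — free A1,Mu0,Ld1,B1 rp6 wp3
slot 1 (MUL): stall FU — free A1,Mu0,Ld1,B1 rp6 wp3
slot 2 (MEM): ISSUE — free A1,Mu0,Ld0,B1 rp4 wp3
slot 3 (ALU): stall WAW — free A1,Mu0,Ld0,B1 rp4 wp3
slot 4 (MEM): stall FU — free A1,Mu0,Ld0,B1 rp4 wp3
slot 5 (ALU): ISSUE — free A0,Mu0,Ld0,B1 rp2 wp2
slot 6 (MEM): stall FU — free A0,Mu0,Ld0,B1 rp2 wp2

reason(slot 3) = WAW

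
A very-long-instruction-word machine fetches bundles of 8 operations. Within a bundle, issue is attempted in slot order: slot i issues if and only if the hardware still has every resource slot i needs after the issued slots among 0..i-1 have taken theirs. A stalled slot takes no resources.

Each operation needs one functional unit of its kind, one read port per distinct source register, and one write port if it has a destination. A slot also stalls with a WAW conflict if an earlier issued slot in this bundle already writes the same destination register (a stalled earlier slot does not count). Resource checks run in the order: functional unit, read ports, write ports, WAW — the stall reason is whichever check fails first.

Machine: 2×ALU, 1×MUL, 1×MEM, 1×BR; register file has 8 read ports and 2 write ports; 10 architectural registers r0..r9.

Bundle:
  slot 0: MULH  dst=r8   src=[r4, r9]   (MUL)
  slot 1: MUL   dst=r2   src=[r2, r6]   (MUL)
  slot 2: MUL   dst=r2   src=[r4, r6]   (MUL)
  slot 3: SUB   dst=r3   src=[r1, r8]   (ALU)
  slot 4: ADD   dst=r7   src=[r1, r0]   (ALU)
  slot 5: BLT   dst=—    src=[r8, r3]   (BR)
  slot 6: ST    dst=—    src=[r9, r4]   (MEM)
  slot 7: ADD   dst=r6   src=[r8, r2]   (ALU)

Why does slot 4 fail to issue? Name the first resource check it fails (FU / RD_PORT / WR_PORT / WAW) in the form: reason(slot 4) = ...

slot 0 (MUL): ISSUE — free A2,Mu0,Ld1,B1 rp6 wp1
slot 1 (MUL): stall FU — free A2,Mu0,Ld1,B1 rp6 wp1
slot 2 (MUL): stall FU — free A2,Mu0,Ld1,B1 rp6 wp1
slot 3 (ALU): ISSUE — free A1,Mu0,Ld1,B1 rp4 wp0
slot 4 (ALU): stall WR_PORT — free A1,Mu0,Ld1,B1 rp4 wp0
slot 5 (BR): ISSUE — free A1,Mu0,Ld1,B0 rp2 wp0
slot 6 (MEM): ISSUE — free A1,Mu0,Ld0,B0 rp0 wp0
slot 7 (ALU): stall RD_PORT — free A1,Mu0,Ld0,B0 rp0 wp0

reason(slot 4) = WR_PORT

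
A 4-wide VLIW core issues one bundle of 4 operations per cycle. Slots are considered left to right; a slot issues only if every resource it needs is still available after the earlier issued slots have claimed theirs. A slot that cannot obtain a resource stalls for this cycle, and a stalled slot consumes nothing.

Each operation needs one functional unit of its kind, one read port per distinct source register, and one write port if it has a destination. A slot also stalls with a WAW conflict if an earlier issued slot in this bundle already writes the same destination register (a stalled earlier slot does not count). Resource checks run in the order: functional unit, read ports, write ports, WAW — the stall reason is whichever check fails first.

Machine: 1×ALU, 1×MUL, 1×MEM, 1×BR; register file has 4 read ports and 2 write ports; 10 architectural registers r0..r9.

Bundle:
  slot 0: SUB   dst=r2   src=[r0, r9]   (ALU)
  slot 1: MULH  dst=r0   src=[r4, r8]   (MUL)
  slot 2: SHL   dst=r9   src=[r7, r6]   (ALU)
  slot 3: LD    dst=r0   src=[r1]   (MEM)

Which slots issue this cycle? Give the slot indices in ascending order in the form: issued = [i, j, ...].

#0 ALU src=r0,r9 dispatched  <A:0 Mu:1 Ld:1 B:1 rd:2 wr:1>
#1 MUL src=r4,r8 dispatched  <A:0 Mu:0 Ld:1 B:1 rd:0 wr:0>
#2 ALU src=r7,r6 held:FU  <A:0 Mu:0 Ld:1 B:1 rd:0 wr:0>
#3 MEM src=r1 held:RD_PORT  <A:0 Mu:0 Ld:1 B:1 rd:0 wr:0>

issued = [0, 1]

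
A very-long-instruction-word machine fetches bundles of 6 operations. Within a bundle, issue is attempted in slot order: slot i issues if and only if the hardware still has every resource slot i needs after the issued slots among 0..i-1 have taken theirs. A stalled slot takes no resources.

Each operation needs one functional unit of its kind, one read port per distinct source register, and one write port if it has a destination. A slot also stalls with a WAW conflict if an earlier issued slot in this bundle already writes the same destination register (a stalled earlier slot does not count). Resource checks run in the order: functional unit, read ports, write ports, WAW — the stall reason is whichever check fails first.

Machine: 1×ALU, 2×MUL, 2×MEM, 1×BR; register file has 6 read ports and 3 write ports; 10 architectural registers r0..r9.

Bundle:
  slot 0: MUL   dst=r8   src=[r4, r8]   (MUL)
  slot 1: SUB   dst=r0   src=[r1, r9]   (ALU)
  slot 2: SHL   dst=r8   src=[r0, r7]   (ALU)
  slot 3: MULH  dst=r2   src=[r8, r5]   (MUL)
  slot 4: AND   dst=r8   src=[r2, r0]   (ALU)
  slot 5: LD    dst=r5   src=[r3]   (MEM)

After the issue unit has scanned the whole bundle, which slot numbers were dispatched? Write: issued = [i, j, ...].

issued = [0, 1, 3]

#0 MUL src=r4,r8 dispatched  <A:1 Mu:1 Ld:2 B:1 rd:4 wr:2>
#1 ALU src=r1,r9 dispatched  <A:0 Mu:1 Ld:2 B:1 rd:2 wr:1>
#2 ALU src=r0,r7 held:FU  <A:0 Mu:1 Ld:2 B:1 rd:2 wr:1>
#3 MUL src=r8,r5 dispatched  <A:0 Mu:0 Ld:2 B:1 rd:0 wr:0>
#4 ALU src=r2,r0 held:FU  <A:0 Mu:0 Ld:2 B:1 rd:0 wr:0>
#5 MEM src=r3 held:RD_PORT  <A:0 Mu:0 Ld:2 B:1 rd:0 wr:0>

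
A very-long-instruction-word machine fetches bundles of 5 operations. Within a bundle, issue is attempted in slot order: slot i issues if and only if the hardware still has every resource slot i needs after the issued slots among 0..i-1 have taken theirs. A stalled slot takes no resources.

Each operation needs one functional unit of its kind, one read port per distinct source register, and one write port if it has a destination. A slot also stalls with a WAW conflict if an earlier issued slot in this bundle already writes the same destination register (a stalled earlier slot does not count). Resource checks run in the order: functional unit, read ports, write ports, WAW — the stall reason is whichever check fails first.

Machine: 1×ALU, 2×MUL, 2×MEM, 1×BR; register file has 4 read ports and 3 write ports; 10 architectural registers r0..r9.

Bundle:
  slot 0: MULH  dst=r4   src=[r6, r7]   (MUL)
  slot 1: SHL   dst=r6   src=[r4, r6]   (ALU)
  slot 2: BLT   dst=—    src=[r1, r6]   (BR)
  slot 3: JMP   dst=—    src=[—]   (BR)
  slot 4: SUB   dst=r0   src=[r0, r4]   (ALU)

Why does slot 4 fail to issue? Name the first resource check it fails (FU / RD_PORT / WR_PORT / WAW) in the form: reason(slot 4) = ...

[0] MUL needs rd=2 wr=1: ok; after: ALU=1 MUL=1 MEM=2 BR=1, R=2, W=2
[1] ALU needs rd=2 wr=1: ok; after: ALU=0 MUL=1 MEM=2 BR=1, R=0, W=1
[2] BR needs rd=2 wr=0: RD_PORT; after: ALU=0 MUL=1 MEM=2 BR=1, R=0, W=1
[3] BR needs rd=0 wr=0: ok; after: ALU=0 MUL=1 MEM=2 BR=0, R=0, W=1
[4] ALU needs rd=2 wr=1: FU; after: ALU=0 MUL=1 MEM=2 BR=0, R=0, W=1

reason(slot 4) = FU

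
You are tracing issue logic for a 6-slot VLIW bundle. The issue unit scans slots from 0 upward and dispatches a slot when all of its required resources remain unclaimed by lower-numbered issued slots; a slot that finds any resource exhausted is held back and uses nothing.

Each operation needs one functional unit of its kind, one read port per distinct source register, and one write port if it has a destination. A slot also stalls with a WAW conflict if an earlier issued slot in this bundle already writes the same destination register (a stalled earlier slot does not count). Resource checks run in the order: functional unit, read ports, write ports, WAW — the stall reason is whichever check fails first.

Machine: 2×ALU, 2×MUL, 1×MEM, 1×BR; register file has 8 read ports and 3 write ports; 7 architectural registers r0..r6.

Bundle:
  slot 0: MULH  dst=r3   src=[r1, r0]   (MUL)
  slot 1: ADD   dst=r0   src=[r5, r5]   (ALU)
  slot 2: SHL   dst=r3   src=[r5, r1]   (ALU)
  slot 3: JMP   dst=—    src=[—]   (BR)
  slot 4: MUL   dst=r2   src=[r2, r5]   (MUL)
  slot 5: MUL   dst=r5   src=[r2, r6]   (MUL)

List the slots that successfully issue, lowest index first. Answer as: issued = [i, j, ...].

issued = [0, 1, 3, 4]

#0 MUL src=r1,r0 dispatched  <A:2 Mu:1 Ld:1 B:1 rd:6 wr:2>
#1 ALU src=r5,r5 dispatched  <A:1 Mu:1 Ld:1 B:1 rd:5 wr:1>
#2 ALU src=r5,r1 held:WAW  <A:1 Mu:1 Ld:1 B:1 rd:5 wr:1>
#3 BR src=- dispatched  <A:1 Mu:1 Ld:1 B:0 rd:5 wr:1>
#4 MUL src=r2,r5 dispatched  <A:1 Mu:0 Ld:1 B:0 rd:3 wr:0>
#5 MUL src=r2,r6 held:FU  <A:1 Mu:0 Ld:1 B:0 rd:3 wr:0>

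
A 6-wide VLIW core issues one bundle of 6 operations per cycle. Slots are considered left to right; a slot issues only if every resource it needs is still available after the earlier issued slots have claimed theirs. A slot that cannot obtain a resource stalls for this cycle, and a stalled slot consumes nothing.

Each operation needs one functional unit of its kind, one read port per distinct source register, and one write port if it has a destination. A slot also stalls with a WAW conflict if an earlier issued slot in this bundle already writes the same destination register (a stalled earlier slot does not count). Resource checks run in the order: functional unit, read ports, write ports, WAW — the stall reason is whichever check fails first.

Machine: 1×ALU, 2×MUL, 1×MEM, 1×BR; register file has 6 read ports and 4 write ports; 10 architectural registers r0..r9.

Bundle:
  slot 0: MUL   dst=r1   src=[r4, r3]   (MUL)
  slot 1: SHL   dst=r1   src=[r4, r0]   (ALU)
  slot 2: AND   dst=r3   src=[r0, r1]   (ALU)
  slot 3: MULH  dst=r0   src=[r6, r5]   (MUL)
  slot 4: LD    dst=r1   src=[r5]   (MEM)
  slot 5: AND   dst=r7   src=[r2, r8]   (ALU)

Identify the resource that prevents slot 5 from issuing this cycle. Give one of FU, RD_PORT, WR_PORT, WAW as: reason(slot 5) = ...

(0) want 1×MUL +2rd +1wr — yes → AL1|MU1|ME1|BR1|rd4|wr3
(1) want 1×ALU +2rd +1wr — WAW → AL1|MU1|ME1|BR1|rd4|wr3
(2) want 1×ALU +2rd +1wr — yes → AL0|MU1|ME1|BR1|rd2|wr2
(3) want 1×MUL +2rd +1wr — yes → AL0|MU0|ME1|BR1|rd0|wr1
(4) want 1×MEM +1rd +1wr — RD_PORT → AL0|MU0|ME1|BR1|rd0|wr1
(5) want 1×ALU +2rd +1wr — FU → AL0|MU0|ME1|BR1|rd0|wr1

reason(slot 5) = FU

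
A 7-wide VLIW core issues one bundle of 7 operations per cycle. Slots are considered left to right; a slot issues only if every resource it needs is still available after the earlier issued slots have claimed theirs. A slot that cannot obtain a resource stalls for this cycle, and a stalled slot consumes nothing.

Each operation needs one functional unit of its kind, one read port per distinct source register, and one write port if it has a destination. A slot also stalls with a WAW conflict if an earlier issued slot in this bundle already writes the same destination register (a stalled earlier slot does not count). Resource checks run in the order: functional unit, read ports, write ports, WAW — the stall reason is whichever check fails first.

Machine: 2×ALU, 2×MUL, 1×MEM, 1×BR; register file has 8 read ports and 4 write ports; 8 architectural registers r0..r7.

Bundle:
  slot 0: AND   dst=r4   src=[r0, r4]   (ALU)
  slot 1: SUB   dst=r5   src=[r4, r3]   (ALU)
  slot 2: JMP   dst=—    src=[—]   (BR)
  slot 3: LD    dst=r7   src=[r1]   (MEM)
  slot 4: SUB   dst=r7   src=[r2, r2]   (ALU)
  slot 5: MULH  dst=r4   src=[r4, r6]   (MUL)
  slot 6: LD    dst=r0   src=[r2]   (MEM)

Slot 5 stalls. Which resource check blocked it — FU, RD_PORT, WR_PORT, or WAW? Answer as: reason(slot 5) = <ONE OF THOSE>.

[0] ALU needs rd=2 wr=1: ok; after: ALU=1 MUL=2 MEM=1 BR=1, R=6, W=3
[1] ALU needs rd=2 wr=1: ok; after: ALU=0 MUL=2 MEM=1 BR=1, R=4, W=2
[2] BR needs rd=0 wr=0: ok; after: ALU=0 MUL=2 MEM=1 BR=0, R=4, W=2
[3] MEM needs rd=1 wr=1: ok; after: ALU=0 MUL=2 MEM=0 BR=0, R=3, W=1
[4] ALU needs rd=1 wr=1: FU; after: ALU=0 MUL=2 MEM=0 BR=0, R=3, W=1
[5] MUL needs rd=2 wr=1: WAW; after: ALU=0 MUL=2 MEM=0 BR=0, R=3, W=1
[6] MEM needs rd=1 wr=1: FU; after: ALU=0 MUL=2 MEM=0 BR=0, R=3, W=1

reason(slot 5) = WAW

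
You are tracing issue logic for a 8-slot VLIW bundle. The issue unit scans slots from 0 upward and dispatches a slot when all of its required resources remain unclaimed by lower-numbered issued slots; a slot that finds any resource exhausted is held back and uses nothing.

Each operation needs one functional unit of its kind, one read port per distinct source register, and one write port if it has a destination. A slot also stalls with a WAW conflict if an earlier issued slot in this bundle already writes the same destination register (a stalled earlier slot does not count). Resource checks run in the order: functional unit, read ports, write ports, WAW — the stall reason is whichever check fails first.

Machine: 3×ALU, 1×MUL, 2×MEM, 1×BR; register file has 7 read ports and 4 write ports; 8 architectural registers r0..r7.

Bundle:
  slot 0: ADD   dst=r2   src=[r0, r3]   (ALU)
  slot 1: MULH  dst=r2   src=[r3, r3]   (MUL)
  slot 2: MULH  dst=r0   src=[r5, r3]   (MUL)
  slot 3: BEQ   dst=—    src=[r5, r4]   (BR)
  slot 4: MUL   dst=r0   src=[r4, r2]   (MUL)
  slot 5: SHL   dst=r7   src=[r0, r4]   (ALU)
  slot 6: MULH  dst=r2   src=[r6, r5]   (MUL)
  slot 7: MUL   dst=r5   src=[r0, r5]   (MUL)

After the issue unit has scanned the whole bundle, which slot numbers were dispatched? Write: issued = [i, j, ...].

issued = [0, 2, 3]

  0. ALU→r2 ⇒ go  {2A/1Mu/2Ld/1B | 5r 3w}
  1. MUL→r2 ⇒ no(WAW)  {2A/1Mu/2Ld/1B | 5r 3w}
  2. MUL→r0 ⇒ go  {2A/0Mu/2Ld/1B | 3r 2w}
  3. BR ⇒ go  {2A/0Mu/2Ld/0B | 1r 2w}
  4. MUL→r0 ⇒ no(FU)  {2A/0Mu/2Ld/0B | 1r 2w}
  5. ALU→r7 ⇒ no(RD_PORT)  {2A/0Mu/2Ld/0B | 1r 2w}
  6. MUL→r2 ⇒ no(FU)  {2A/0Mu/2Ld/0B | 1r 2w}
  7. MUL→r5 ⇒ no(FU)  {2A/0Mu/2Ld/0B | 1r 2w}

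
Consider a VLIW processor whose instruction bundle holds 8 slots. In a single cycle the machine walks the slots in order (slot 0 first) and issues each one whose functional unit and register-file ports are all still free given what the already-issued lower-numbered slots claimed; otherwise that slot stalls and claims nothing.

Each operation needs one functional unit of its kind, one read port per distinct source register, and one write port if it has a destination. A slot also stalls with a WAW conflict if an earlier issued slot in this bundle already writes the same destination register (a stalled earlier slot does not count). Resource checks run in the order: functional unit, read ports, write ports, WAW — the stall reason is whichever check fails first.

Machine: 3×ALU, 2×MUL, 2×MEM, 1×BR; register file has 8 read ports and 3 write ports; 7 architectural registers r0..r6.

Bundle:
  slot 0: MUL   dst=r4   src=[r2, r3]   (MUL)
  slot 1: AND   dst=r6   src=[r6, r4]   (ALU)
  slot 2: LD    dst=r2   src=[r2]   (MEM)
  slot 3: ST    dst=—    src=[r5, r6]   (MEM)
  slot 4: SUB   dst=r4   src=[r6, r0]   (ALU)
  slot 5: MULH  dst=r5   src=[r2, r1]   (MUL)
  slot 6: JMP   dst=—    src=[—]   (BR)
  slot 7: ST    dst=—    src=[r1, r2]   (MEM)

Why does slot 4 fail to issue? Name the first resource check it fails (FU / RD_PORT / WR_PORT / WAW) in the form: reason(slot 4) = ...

#0 MUL src=r2,r3 dispatched  <A:3 Mu:1 Ld:2 B:1 rd:6 wr:2>
#1 ALU src=r6,r4 dispatched  <A:2 Mu:1 Ld:2 B:1 rd:4 wr:1>
#2 MEM src=r2 dispatched  <A:2 Mu:1 Ld:1 B:1 rd:3 wr:0>
#3 MEM src=r5,r6 dispatched  <A:2 Mu:1 Ld:0 B:1 rd:1 wr:0>
#4 ALU src=r6,r0 held:RD_PORT  <A:2 Mu:1 Ld:0 B:1 rd:1 wr:0>
#5 MUL src=r2,r1 held:RD_PORT  <A:2 Mu:1 Ld:0 B:1 rd:1 wr:0>
#6 BR src=- dispatched  <A:2 Mu:1 Ld:0 B:0 rd:1 wr:0>
#7 MEM src=r1,r2 held:FU  <A:2 Mu:1 Ld:0 B:0 rd:1 wr:0>

reason(slot 4) = RD_PORT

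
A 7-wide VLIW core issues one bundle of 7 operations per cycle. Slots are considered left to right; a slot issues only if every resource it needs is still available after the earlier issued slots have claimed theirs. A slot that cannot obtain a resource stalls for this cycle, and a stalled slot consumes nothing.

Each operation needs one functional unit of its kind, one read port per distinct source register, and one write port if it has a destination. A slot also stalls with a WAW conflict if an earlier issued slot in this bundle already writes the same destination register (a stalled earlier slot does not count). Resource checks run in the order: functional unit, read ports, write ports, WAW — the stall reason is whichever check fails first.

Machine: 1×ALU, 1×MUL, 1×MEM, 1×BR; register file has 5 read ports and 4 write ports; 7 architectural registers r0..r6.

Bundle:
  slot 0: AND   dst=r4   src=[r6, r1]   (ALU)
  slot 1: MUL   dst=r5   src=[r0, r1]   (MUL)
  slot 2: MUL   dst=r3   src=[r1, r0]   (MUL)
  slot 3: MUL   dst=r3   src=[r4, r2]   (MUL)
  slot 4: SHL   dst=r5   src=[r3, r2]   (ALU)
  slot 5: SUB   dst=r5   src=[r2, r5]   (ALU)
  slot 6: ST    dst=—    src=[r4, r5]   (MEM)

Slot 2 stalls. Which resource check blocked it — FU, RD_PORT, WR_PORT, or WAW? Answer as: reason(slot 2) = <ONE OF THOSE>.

#0 ALU src=r6,r1 dispatched  <A:0 Mu:1 Ld:1 B:1 rd:3 wr:3>
#1 MUL src=r0,r1 dispatched  <A:0 Mu:0 Ld:1 B:1 rd:1 wr:2>
#2 MUL src=r1,r0 held:FU  <A:0 Mu:0 Ld:1 B:1 rd:1 wr:2>
#3 MUL src=r4,r2 held:FU  <A:0 Mu:0 Ld:1 B:1 rd:1 wr:2>
#4 ALU src=r3,r2 held:FU  <A:0 Mu:0 Ld:1 B:1 rd:1 wr:2>
#5 ALU src=r2,r5 held:FU  <A:0 Mu:0 Ld:1 B:1 rd:1 wr:2>
#6 MEM src=r4,r5 held:RD_PORT  <A:0 Mu:0 Ld:1 B:1 rd:1 wr:2>

reason(slot 2) = FU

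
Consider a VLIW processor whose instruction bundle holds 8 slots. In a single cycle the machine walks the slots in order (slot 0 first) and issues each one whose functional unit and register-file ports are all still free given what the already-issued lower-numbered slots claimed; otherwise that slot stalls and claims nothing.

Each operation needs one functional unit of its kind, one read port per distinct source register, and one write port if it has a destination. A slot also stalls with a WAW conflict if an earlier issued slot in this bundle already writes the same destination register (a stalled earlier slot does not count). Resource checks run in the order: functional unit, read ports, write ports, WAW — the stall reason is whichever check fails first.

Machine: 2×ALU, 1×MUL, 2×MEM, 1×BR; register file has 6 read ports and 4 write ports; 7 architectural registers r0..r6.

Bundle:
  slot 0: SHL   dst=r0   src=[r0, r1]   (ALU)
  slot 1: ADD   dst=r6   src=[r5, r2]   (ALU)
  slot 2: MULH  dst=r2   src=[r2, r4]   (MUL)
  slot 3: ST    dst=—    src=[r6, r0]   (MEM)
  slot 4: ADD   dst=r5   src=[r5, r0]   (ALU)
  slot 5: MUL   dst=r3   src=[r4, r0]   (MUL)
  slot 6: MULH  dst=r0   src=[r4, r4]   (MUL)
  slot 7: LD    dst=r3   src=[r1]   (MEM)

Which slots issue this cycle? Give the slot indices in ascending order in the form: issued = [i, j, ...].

issued = [0, 1, 2]

#0 ALU src=r0,r1 dispatched  <A:1 Mu:1 Ld:2 B:1 rd:4 wr:3>
#1 ALU src=r5,r2 dispatched  <A:0 Mu:1 Ld:2 B:1 rd:2 wr:2>
#2 MUL src=r2,r4 dispatched  <A:0 Mu:0 Ld:2 B:1 rd:0 wr:1>
#3 MEM src=r6,r0 held:RD_PORT  <A:0 Mu:0 Ld:2 B:1 rd:0 wr:1>
#4 ALU src=r5,r0 held:FU  <A:0 Mu:0 Ld:2 B:1 rd:0 wr:1>
#5 MUL src=r4,r0 held:FU  <A:0 Mu:0 Ld:2 B:1 rd:0 wr:1>
#6 MUL src=r4,r4 held:FU  <A:0 Mu:0 Ld:2 B:1 rd:0 wr:1>
#7 MEM src=r1 held:RD_PORT  <A:0 Mu:0 Ld:2 B:1 rd:0 wr:1>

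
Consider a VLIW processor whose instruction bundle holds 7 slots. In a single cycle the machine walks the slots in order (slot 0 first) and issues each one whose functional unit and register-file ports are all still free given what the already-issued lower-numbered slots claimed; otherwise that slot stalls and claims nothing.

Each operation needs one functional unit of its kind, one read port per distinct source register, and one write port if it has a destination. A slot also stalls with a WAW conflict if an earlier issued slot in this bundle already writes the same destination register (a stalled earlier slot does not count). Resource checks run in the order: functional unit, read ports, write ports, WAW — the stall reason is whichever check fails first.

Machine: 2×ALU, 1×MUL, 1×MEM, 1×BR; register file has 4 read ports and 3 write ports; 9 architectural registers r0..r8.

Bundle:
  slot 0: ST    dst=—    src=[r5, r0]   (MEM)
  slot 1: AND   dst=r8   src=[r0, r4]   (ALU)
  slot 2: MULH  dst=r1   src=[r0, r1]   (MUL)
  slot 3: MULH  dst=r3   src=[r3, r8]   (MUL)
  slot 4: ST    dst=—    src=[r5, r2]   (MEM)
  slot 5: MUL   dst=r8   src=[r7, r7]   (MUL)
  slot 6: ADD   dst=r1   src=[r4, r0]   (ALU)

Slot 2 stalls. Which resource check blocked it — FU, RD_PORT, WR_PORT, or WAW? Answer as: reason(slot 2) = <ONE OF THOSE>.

  0. MEM ⇒ go  {2A/1Mu/0Ld/1B | 2r 3w}
  1. ALU→r8 ⇒ go  {1A/1Mu/0Ld/1B | 0r 2w}
  2. MUL→r1 ⇒ no(RD_PORT)  {1A/1Mu/0Ld/1B | 0r 2w}
  3. MUL→r3 ⇒ no(RD_PORT)  {1A/1Mu/0Ld/1B | 0r 2w}
  4. MEM ⇒ no(FU)  {1A/1Mu/0Ld/1B | 0r 2w}
  5. MUL→r8 ⇒ no(RD_PORT)  {1A/1Mu/0Ld/1B | 0r 2w}
  6. ALU→r1 ⇒ no(RD_PORT)  {1A/1Mu/0Ld/1B | 0r 2w}

reason(slot 2) = RD_PORT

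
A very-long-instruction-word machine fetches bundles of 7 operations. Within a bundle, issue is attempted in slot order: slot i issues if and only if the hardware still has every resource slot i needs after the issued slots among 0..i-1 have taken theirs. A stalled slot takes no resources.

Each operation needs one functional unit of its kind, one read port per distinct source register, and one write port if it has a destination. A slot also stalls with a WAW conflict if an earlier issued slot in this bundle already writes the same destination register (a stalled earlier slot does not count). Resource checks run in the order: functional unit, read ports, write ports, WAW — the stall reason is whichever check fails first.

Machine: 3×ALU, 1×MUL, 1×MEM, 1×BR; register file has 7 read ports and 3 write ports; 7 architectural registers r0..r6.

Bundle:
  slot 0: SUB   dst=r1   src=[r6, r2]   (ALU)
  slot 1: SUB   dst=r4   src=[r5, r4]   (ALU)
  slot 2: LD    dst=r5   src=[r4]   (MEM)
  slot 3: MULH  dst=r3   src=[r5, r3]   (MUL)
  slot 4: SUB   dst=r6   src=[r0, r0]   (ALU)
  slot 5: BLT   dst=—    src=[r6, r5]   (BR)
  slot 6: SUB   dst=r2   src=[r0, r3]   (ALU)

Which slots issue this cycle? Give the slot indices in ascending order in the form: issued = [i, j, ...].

issued = [0, 1, 2, 5]

(0) want 1×ALU +2rd +1wr — yes → AL2|MU1|ME1|BR1|rd5|wr2
(1) want 1×ALU +2rd +1wr — yes → AL1|MU1|ME1|BR1|rd3|wr1
(2) want 1×MEM +1rd +1wr — yes → AL1|MU1|ME0|BR1|rd2|wr0
(3) want 1×MUL +2rd +1wr — WR_PORT → AL1|MU1|ME0|BR1|rd2|wr0
(4) want 1×ALU +1rd +1wr — WR_PORT → AL1|MU1|ME0|BR1|rd2|wr0
(5) want 1×BR +2rd +0wr — yes → AL1|MU1|ME0|BR0|rd0|wr0
(6) want 1×ALU +2rd +1wr — RD_PORT → AL1|MU1|ME0|BR0|rd0|wr0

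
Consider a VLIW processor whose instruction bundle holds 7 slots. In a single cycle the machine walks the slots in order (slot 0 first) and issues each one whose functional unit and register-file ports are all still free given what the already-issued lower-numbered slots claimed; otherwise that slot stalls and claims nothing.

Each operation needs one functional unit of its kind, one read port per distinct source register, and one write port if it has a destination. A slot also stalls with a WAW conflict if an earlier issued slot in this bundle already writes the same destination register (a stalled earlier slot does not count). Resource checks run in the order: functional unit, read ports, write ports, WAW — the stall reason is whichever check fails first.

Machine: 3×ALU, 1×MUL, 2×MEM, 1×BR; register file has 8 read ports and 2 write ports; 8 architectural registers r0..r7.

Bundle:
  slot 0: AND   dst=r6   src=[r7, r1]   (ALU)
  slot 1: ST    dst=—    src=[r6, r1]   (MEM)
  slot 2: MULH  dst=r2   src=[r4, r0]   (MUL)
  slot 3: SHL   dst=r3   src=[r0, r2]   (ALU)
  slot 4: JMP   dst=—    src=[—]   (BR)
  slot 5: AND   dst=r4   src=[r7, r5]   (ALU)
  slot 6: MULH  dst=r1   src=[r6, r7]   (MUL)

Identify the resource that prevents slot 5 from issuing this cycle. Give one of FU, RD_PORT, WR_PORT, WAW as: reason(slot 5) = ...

  0. ALU→r6 ⇒ go  {2A/1Mu/2Ld/1B | 6r 1w}
  1. MEM ⇒ go  {2A/1Mu/1Ld/1B | 4r 1w}
  2. MUL→r2 ⇒ go  {2A/0Mu/1Ld/1B | 2r 0w}
  3. ALU→r3 ⇒ no(WR_PORT)  {2A/0Mu/1Ld/1B | 2r 0w}
  4. BR ⇒ go  {2A/0Mu/1Ld/0B | 2r 0w}
  5. ALU→r4 ⇒ no(WR_PORT)  {2A/0Mu/1Ld/0B | 2r 0w}
  6. MUL→r1 ⇒ no(FU)  {2A/0Mu/1Ld/0B | 2r 0w}

reason(slot 5) = WR_PORT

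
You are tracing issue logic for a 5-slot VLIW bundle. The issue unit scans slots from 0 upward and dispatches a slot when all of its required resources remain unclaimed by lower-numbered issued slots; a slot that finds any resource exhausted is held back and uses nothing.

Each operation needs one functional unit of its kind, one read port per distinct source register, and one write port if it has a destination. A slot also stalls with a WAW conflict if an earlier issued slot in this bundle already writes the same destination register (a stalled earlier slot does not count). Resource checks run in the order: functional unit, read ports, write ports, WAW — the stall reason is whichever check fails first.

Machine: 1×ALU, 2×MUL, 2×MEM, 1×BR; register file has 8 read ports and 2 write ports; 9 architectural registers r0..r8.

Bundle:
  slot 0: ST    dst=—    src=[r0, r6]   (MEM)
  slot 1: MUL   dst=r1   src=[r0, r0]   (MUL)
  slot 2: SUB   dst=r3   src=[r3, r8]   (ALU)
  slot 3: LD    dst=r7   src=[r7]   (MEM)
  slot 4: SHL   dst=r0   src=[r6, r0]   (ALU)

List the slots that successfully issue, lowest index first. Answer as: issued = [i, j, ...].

issued = [0, 1, 2]

slot 0 (MEM): ISSUE — free A1,Mu2,Ld1,B1 rp6 wp2
slot 1 (MUL): ISSUE — free A1,Mu1,Ld1,B1 rp5 wp1
slot 2 (ALU): ISSUE — free A0,Mu1,Ld1,B1 rp3 wp0
slot 3 (MEM): stall WR_PORT — free A0,Mu1,Ld1,B1 rp3 wp0
slot 4 (ALU): stall FU — free A0,Mu1,Ld1,B1 rp3 wp0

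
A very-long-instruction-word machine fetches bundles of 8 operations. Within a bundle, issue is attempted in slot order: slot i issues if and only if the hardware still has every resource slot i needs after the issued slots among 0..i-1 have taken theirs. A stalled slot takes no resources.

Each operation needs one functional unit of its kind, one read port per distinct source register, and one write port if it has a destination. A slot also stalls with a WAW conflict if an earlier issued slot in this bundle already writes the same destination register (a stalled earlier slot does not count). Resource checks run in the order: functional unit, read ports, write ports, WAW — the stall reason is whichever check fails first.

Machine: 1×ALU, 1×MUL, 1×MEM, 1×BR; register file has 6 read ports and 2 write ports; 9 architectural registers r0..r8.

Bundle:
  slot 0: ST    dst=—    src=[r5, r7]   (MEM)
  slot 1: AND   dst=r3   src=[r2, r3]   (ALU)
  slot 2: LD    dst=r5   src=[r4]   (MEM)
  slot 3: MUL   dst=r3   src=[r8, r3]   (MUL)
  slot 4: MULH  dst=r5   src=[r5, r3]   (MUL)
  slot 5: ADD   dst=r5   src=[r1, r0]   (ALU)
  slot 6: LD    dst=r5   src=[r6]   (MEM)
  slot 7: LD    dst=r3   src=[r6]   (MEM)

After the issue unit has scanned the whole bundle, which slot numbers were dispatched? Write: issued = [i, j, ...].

issued = [0, 1, 4]

[0] MEM needs rd=2 wr=0: ok; after: ALU=1 MUL=1 MEM=0 BR=1, R=4, W=2
[1] ALU needs rd=2 wr=1: ok; after: ALU=0 MUL=1 MEM=0 BR=1, R=2, W=1
[2] MEM needs rd=1 wr=1: FU; after: ALU=0 MUL=1 MEM=0 BR=1, R=2, W=1
[3] MUL needs rd=2 wr=1: WAW; after: ALU=0 MUL=1 MEM=0 BR=1, R=2, W=1
[4] MUL needs rd=2 wr=1: ok; after: ALU=0 MUL=0 MEM=0 BR=1, R=0, W=0
[5] ALU needs rd=2 wr=1: FU; after: ALU=0 MUL=0 MEM=0 BR=1, R=0, W=0
[6] MEM needs rd=1 wr=1: FU; after: ALU=0 MUL=0 MEM=0 BR=1, R=0, W=0
[7] MEM needs rd=1 wr=1: FU; after: ALU=0 MUL=0 MEM=0 BR=1, R=0, W=0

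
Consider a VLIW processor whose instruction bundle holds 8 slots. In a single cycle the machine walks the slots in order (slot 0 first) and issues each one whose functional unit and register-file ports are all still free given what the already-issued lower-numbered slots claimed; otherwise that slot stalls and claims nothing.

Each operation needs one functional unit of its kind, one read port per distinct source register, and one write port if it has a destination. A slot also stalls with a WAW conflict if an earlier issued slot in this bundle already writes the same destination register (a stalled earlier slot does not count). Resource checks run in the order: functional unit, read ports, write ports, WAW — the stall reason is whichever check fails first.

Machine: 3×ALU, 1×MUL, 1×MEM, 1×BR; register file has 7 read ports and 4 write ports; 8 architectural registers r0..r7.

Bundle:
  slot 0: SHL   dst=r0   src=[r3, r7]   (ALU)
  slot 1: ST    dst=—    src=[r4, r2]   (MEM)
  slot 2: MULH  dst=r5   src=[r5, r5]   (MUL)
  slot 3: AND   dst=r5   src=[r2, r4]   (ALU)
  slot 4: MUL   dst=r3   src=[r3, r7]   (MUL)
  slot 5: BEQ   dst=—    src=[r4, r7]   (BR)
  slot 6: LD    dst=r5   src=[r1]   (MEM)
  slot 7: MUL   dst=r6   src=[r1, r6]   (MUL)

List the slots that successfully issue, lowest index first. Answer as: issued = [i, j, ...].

#0 ALU src=r3,r7 dispatched  <A:2 Mu:1 Ld:1 B:1 rd:5 wr:3>
#1 MEM src=r4,r2 dispatched  <A:2 Mu:1 Ld:0 B:1 rd:3 wr:3>
#2 MUL src=r5,r5 dispatched  <A:2 Mu:0 Ld:0 B:1 rd:2 wr:2>
#3 ALU src=r2,r4 held:WAW  <A:2 Mu:0 Ld:0 B:1 rd:2 wr:2>
#4 MUL src=r3,r7 held:FU  <A:2 Mu:0 Ld:0 B:1 rd:2 wr:2>
#5 BR src=r4,r7 dispatched  <A:2 Mu:0 Ld:0 B:0 rd:0 wr:2>
#6 MEM src=r1 held:FU  <A:2 Mu:0 Ld:0 B:0 rd:0 wr:2>
#7 MUL src=r1,r6 held:FU  <A:2 Mu:0 Ld:0 B:0 rd:0 wr:2>

issued = [0, 1, 2, 5]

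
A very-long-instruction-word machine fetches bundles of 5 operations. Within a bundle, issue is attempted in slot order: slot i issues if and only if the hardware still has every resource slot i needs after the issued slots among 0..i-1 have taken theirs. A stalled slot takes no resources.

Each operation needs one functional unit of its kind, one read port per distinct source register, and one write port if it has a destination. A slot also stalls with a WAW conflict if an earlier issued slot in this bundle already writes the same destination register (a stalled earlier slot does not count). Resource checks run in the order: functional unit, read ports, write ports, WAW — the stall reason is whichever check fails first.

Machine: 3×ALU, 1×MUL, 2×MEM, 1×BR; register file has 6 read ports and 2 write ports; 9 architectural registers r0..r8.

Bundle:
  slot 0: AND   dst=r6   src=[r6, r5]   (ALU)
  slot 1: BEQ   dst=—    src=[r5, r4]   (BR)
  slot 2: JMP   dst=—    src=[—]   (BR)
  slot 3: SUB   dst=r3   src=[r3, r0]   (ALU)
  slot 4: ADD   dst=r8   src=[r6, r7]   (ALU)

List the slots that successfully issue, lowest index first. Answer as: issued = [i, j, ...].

(0) want 1×ALU +2rd +1wr — yes → AL2|MU1|ME2|BR1|rd4|wr1
(1) want 1×BR +2rd +0wr — yes → AL2|MU1|ME2|BR0|rd2|wr1
(2) want 1×BR +0rd +0wr — FU → AL2|MU1|ME2|BR0|rd2|wr1
(3) want 1×ALU +2rd +1wr — yes → AL1|MU1|ME2|BR0|rd0|wr0
(4) want 1×ALU +2rd +1wr — RD_PORT → AL1|MU1|ME2|BR0|rd0|wr0

issued = [0, 1, 3]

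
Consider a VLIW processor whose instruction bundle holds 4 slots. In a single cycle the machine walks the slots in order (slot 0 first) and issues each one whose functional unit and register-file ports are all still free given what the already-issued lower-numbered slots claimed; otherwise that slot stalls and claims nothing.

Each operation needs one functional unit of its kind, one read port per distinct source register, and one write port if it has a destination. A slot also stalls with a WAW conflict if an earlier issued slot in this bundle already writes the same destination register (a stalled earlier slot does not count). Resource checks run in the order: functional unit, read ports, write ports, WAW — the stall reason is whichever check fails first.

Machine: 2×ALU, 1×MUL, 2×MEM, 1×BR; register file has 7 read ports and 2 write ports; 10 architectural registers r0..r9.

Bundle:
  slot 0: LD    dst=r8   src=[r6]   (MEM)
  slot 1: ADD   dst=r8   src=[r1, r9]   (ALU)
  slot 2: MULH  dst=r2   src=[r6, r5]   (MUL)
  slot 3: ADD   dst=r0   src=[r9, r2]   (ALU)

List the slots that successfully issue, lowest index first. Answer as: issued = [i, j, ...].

(0) want 1×MEM +1rd +1wr — yes → AL2|MU1|ME1|BR1|rd6|wr1
(1) want 1×ALU +2rd +1wr — WAW → AL2|MU1|ME1|BR1|rd6|wr1
(2) want 1×MUL +2rd +1wr — yes → AL2|MU0|ME1|BR1|rd4|wr0
(3) want 1×ALU +2rd +1wr — WR_PORT → AL2|MU0|ME1|BR1|rd4|wr0

issued = [0, 2]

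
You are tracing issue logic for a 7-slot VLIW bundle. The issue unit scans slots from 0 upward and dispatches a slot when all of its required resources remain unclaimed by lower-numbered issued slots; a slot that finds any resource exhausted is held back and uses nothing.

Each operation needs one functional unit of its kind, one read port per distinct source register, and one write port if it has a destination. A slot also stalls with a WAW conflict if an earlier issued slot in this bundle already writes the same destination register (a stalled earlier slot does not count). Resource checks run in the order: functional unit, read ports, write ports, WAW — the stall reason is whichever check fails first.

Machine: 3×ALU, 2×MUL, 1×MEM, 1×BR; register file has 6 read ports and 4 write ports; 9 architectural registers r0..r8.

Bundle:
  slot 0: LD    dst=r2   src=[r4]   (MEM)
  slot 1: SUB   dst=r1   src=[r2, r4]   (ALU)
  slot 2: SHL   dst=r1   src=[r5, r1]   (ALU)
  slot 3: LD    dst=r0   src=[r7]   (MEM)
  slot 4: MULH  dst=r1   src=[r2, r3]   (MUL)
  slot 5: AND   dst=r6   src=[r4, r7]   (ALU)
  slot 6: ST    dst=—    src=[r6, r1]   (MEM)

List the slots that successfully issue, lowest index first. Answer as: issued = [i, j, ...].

#0 MEM src=r4 dispatched  <A:3 Mu:2 Ld:0 B:1 rd:5 wr:3>
#1 ALU src=r2,r4 dispatched  <A:2 Mu:2 Ld:0 B:1 rd:3 wr:2>
#2 ALU src=r5,r1 held:WAW  <A:2 Mu:2 Ld:0 B:1 rd:3 wr:2>
#3 MEM src=r7 held:FU  <A:2 Mu:2 Ld:0 B:1 rd:3 wr:2>
#4 MUL src=r2,r3 held:WAW  <A:2 Mu:2 Ld:0 B:1 rd:3 wr:2>
#5 ALU src=r4,r7 dispatched  <A:1 Mu:2 Ld:0 B:1 rd:1 wr:1>
#6 MEM src=r6,r1 held:FU  <A:1 Mu:2 Ld:0 B:1 rd:1 wr:1>

issued = [0, 1, 5]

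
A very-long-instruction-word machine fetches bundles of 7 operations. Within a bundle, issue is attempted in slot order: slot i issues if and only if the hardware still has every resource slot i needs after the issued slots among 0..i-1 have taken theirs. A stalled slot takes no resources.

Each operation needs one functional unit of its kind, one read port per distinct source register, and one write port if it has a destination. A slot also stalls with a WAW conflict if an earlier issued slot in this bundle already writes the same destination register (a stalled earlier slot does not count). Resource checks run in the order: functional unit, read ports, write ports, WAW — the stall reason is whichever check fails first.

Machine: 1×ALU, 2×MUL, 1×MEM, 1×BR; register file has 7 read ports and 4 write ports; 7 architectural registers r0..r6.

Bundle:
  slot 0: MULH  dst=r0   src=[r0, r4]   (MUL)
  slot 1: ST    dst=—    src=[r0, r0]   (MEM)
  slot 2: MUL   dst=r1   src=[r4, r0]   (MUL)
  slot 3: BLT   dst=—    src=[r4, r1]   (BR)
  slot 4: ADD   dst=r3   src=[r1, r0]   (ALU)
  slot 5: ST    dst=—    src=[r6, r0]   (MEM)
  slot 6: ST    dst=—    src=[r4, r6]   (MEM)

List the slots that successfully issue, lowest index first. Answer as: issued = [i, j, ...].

issued = [0, 1, 2, 3]

(0) want 1×MUL +2rd +1wr — yes → AL1|MU1|ME1|BR1|rd5|wr3
(1) want 1×MEM +1rd +0wr — yes → AL1|MU1|ME0|BR1|rd4|wr3
(2) want 1×MUL +2rd +1wr — yes → AL1|MU0|ME0|BR1|rd2|wr2
(3) want 1×BR +2rd +0wr — yes → AL1|MU0|ME0|BR0|rd0|wr2
(4) want 1×ALU +2rd +1wr — RD_PORT → AL1|MU0|ME0|BR0|rd0|wr2
(5) want 1×MEM +2rd +0wr — FU → AL1|MU0|ME0|BR0|rd0|wr2
(6) want 1×MEM +2rd +0wr — FU → AL1|MU0|ME0|BR0|rd0|wr2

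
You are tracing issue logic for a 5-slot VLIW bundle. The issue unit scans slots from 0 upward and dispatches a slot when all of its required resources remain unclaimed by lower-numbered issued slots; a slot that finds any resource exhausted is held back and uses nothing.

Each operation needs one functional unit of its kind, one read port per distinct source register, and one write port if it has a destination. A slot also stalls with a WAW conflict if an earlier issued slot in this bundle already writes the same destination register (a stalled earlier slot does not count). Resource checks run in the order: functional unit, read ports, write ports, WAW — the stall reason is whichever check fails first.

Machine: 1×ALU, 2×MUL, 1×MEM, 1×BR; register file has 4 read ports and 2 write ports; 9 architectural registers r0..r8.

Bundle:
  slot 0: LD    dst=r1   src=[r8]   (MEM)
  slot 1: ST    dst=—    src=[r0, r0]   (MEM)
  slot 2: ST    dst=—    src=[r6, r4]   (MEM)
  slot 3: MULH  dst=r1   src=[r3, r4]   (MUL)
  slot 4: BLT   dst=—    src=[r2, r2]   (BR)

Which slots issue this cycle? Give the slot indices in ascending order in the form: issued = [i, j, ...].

(0) want 1×MEM +1rd +1wr — yes → AL1|MU2|ME0|BR1|rd3|wr1
(1) want 1×MEM +1rd +0wr — FU → AL1|MU2|ME0|BR1|rd3|wr1
(2) want 1×MEM +2rd +0wr — FU → AL1|MU2|ME0|BR1|rd3|wr1
(3) want 1×MUL +2rd +1wr — WAW → AL1|MU2|ME0|BR1|rd3|wr1
(4) want 1×BR +1rd +0wr — yes → AL1|MU2|ME0|BR0|rd2|wr1

issued = [0, 4]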